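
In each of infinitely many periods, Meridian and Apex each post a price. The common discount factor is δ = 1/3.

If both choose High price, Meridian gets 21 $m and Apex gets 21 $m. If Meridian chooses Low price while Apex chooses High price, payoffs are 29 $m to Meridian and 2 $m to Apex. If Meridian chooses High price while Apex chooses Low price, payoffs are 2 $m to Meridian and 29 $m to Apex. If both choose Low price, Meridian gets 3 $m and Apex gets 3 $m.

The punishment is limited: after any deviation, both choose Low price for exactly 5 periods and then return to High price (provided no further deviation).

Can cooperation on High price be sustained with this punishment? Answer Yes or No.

Yes

A one-shot deviation gives 29 now, then 3 for 5 periods, then back to 21.
Gain from deviating: (29−21) today; loss: (21−3) in each of the next 5 periods.
No-deviation condition: (21−3)(δ+…+δ^5) ≥ 29−21, i.e. δ+…+δ^5 ≥ 4/9.
At δ = 1/3: δ+…+δ^5 = 0.4979 ≥ 0.4444.
So cooperation is sustainable.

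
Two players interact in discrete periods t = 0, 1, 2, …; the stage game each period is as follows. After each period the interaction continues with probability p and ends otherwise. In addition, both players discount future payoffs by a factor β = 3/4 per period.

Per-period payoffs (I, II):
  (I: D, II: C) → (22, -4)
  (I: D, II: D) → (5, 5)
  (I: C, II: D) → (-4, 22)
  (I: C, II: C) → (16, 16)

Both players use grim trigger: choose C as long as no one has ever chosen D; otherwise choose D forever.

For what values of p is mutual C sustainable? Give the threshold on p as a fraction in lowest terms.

8/17

Expected continuation weight on next period's payoff is β·p = 3/4·p, which plays the role of the discount factor.
Cooperation requires 3/4·p ≥ (22−16)/(22−5) = 6/17, hence p ≥ 8/17.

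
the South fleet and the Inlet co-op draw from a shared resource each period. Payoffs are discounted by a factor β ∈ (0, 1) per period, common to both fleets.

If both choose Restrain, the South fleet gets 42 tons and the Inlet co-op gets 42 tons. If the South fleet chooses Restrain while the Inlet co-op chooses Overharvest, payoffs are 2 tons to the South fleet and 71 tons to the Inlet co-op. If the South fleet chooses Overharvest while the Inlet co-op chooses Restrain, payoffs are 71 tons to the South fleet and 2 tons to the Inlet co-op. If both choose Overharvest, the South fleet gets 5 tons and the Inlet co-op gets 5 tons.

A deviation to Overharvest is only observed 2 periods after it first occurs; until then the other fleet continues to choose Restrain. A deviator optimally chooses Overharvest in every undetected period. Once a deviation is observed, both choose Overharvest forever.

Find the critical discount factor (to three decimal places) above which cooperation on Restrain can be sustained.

Deviating for the 2 undetected periods gains 71−42 = 29 per period over cooperation, then loses 42−5 = 37 per period forever once punishment starts.
Gain: 29(1 + β + … + β^1); loss: 37·β^2/(1−β).
No profitable deviation ⇔ 29(1−β^2) ≤ 37·β^2, i.e. β^2 ≥ 29/(29+37) = 29/66.
Hence β ≥ (29/66)^(1/2) ≈ 0.663.

0.663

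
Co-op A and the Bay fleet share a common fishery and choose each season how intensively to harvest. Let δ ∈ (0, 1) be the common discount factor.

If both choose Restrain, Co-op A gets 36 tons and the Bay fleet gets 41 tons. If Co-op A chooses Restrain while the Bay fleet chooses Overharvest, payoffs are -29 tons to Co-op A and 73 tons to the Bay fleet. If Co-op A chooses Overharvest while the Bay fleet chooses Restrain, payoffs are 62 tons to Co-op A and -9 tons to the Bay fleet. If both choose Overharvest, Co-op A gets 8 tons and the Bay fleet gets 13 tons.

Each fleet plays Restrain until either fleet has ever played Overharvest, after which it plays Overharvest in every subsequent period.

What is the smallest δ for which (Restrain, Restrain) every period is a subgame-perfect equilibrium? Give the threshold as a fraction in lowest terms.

8/15

Co-op A's threshold: (62−36)/(62−8) = 13/27.
the Bay fleet's threshold: (73−41)/(73−13) = 8/15.
13/27 < 8/15, so the Bay fleet binds and δ* = 8/15.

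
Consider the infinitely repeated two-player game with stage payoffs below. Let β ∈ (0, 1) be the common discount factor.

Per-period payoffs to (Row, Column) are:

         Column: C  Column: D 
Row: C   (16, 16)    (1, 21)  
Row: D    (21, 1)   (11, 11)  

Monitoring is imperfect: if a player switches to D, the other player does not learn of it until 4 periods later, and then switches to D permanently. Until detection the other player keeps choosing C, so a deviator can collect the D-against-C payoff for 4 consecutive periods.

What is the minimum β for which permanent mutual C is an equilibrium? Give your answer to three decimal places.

The best deviation is to choose D for all 4 undetected periods, earning 21 each, then 11 forever once detected.
Deviation value: 21(1−β^4)/(1−β) + 11β^4/(1−β); cooperation value: 16/(1−β).
IC: 16 ≥ 21(1−β^4) + 11β^4 = 21 − 10β^4.
So β^4 ≥ 5/10 = 1/2, giving β ≥ (1/2)^(1/4) ≈ 0.841.

0.841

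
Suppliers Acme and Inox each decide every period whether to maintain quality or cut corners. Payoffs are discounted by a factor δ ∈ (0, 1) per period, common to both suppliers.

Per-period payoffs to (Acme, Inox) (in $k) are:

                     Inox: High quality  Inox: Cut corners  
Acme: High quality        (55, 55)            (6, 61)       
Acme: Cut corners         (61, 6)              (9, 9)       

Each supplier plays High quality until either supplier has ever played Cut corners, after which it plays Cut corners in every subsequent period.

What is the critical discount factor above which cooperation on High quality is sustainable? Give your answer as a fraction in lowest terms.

55/(1−δ) ≥ 61 + 9δ/(1−δ)
55 ≥ 61 − 52δ
δ ≥ 6/52 = 3/26.

3/26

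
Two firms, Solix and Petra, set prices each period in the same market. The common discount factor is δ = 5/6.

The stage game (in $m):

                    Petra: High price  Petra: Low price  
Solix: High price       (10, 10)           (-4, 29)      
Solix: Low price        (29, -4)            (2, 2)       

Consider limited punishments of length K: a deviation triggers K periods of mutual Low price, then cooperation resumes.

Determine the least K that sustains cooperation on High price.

4

Need Σ_{k=1}^{K} δ^k ≥ (29−10)/(10−2) = 2.3750 at δ = 5/6.
At K = 3 the sum is 2.1065 < 2.3750; at K = 4 it is 2.5887 ≥ 2.3750.
So the minimum punishment length is K = 4.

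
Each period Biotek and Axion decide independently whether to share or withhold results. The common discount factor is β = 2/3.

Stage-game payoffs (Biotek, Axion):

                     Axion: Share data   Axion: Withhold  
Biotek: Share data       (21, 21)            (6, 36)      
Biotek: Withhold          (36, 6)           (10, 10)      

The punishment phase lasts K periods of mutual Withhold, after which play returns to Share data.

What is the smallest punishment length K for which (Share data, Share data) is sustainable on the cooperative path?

IC: β(1−β^K)/(1−β) ≥ (36−21)/(21−10) = 15/11.
With β = 2/3: need 1 − β^K ≥ 15/11·(1−2/3)/(2/3), i.e. β^K ≤ 0.3182.
Since (2/3)^2 = 0.4444 and (2/3)^3 = 0.2963, the smallest such K is 3.

3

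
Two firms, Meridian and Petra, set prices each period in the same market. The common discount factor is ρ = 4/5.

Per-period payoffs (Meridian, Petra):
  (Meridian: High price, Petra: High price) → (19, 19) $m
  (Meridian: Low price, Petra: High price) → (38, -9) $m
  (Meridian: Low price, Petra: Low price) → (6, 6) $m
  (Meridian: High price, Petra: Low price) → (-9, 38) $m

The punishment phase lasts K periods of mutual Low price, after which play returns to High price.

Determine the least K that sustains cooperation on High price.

3

No profitable deviation requires (19−6)(ρ+…+ρ^K) ≥ 38−19, i.e. ρ+…+ρ^K ≥ 19/13 ≈ 1.4615.
With ρ = 4/5, the partial sums are K=1: 0.8000, K=2: 1.4400, K=3: 1.9520.
K = 3 is the first length at which the sum reaches 1.4615.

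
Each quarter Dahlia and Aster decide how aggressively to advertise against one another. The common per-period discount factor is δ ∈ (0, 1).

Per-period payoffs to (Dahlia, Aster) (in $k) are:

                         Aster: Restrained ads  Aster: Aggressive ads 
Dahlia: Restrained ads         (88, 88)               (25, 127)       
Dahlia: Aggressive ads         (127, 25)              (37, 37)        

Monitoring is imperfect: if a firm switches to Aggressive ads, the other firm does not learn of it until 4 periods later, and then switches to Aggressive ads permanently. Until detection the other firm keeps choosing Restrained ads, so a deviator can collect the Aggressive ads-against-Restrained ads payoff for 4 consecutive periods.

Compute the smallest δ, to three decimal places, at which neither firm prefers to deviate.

0.811

The best deviation is to choose Aggressive ads for all 4 undetected periods, earning 127 each, then 37 forever once detected.
Deviation value: 127(1−δ^4)/(1−δ) + 37δ^4/(1−δ); cooperation value: 88/(1−δ).
IC: 88 ≥ 127(1−δ^4) + 37δ^4 = 127 − 90δ^4.
So δ^4 ≥ 39/90 = 13/30, giving δ ≥ (13/30)^(1/4) ≈ 0.811.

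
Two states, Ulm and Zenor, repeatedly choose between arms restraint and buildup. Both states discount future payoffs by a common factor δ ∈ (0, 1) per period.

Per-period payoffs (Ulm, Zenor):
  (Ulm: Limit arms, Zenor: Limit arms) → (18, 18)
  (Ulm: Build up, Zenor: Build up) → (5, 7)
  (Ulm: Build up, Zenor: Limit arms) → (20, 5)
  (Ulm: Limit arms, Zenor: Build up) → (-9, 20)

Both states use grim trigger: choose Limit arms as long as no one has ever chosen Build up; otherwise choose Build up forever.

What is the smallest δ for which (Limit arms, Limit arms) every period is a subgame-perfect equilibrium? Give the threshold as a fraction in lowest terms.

Ulm's threshold: (20−18)/(20−5) = 2/15.
Zenor's threshold: (20−18)/(20−7) = 2/13.
2/15 < 2/13, so Zenor binds and δ* = 2/13.

2/13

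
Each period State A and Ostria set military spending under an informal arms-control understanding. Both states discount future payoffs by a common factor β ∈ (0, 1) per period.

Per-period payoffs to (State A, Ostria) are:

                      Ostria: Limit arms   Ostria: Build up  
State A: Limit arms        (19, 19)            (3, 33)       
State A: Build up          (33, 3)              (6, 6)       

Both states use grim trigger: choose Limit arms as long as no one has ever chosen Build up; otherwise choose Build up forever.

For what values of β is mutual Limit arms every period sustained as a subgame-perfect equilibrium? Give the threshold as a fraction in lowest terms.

14/27

19/(1−β) ≥ 33 + 6β/(1−β)
19 ≥ 33 − 27β
β ≥ 14/27.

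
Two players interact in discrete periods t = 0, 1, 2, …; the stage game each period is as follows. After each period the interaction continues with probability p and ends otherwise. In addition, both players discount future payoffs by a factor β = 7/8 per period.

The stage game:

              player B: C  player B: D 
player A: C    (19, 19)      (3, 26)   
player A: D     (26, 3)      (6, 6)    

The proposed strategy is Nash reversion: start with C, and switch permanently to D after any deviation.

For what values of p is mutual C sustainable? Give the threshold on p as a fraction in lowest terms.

2/5

Expected continuation weight on next period's payoff is β·p = 7/8·p, which plays the role of the discount factor.
Cooperation requires 7/8·p ≥ (26−19)/(26−6) = 7/20, hence p ≥ 2/5.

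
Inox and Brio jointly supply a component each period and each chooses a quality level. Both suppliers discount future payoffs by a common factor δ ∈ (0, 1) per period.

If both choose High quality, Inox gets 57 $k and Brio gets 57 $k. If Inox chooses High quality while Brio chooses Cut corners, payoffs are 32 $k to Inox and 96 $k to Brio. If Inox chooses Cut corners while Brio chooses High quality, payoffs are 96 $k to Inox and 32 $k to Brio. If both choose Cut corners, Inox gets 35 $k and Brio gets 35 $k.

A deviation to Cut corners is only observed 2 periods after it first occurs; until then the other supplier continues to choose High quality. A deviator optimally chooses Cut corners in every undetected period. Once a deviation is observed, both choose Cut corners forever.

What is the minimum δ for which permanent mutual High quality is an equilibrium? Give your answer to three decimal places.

Deviating for the 2 undetected periods gains 96−57 = 39 per period over cooperation, then loses 57−35 = 22 per period forever once punishment starts.
Gain: 39(1 + δ + … + δ^1); loss: 22·δ^2/(1−δ).
No profitable deviation ⇔ 39(1−δ^2) ≤ 22·δ^2, i.e. δ^2 ≥ 39/(39+22) = 39/61.
Hence δ ≥ (39/61)^(1/2) ≈ 0.800.

0.800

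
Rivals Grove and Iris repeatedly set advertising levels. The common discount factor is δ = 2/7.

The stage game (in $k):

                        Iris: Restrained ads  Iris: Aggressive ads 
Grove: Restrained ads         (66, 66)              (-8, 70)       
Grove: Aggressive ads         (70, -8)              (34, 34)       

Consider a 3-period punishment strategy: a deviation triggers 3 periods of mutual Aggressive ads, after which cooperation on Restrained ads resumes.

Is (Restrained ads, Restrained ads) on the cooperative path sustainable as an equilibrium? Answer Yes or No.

Comparing payoff streams over the 4 periods until play realigns: cooperate → 66(1+δ+…+δ^3); deviate → 70 + 34(δ+…+δ^3).
Cooperation is sustained iff (66−34)(δ+…+δ^3) ≥ 70−66.
δ+…+δ^3 = 2/7·(1−(2/7)^3)/(1−2/7) = 0.3907, and (70−66)/(66−34) = 0.1250.
0.3907 ≥ 0.1250, so cooperation is sustainable.

Yes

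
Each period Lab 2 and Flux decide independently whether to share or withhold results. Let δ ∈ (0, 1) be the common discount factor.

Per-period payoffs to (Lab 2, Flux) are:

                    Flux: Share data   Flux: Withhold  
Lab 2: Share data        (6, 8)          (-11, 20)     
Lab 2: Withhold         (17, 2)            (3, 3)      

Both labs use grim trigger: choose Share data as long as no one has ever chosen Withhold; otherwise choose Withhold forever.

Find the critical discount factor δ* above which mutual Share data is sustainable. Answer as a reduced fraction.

Lab 2: cooperation gives 6 each period; deviation gives 17 once then 3 forever.
  6/(1−δ) ≥ 17 + 3δ/(1−δ) ⇒ δ ≥ 11/14.
Flux: cooperation gives 8 each period; deviation gives 20 once then 3 forever.
  δ ≥ 12/17.
Both must hold, so the binding constraint is Lab 2's: δ ≥ 11/14.

11/14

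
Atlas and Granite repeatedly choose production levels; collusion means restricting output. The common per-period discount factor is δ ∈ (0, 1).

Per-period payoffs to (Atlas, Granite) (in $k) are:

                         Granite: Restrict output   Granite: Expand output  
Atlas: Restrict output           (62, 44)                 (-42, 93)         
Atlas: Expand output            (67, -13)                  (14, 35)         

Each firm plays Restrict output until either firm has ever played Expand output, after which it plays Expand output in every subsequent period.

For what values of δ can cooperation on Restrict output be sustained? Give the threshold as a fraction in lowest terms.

49/58

Atlas's threshold: (67−62)/(67−14) = 5/53.
Granite's threshold: (93−44)/(93−35) = 49/58.
5/53 < 49/58, so Granite binds and δ* = 49/58.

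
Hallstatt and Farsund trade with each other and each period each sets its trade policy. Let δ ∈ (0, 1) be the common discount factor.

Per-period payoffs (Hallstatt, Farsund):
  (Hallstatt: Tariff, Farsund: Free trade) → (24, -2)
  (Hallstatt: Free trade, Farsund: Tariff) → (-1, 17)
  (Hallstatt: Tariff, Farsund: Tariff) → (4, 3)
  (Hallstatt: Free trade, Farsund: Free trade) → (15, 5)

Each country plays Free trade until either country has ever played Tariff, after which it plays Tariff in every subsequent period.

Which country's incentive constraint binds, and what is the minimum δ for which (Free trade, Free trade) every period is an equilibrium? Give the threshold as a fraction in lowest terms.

Hallstatt's threshold: (24−15)/(24−4) = 9/20.
Farsund's threshold: (17−5)/(17−3) = 6/7.
9/20 < 6/7, so Farsund binds and δ* = 6/7.

Farsund; δ ≥ 6/7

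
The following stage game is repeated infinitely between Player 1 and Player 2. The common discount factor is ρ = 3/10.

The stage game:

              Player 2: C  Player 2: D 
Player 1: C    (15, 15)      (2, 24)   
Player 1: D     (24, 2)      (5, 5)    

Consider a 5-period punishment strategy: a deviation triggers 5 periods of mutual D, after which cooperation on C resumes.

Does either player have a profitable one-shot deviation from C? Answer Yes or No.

Yes

Comparing payoff streams over the 6 periods until play realigns: cooperate → 15(1+ρ+…+ρ^5); deviate → 24 + 5(ρ+…+ρ^5).
Cooperation is sustained iff (15−5)(ρ+…+ρ^5) ≥ 24−15.
ρ+…+ρ^5 = 3/10·(1−(3/10)^5)/(1−3/10) = 0.4275, and (24−15)/(15−5) = 0.9000.
0.4275 < 0.9000, so cooperation is not sustainable.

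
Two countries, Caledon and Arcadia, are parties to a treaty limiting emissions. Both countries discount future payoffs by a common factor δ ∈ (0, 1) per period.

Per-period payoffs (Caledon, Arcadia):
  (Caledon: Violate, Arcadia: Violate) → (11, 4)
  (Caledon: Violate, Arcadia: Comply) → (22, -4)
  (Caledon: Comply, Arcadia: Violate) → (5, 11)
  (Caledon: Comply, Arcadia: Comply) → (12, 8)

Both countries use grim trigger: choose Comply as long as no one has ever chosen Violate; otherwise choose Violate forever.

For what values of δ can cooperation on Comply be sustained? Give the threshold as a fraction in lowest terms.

10/11

For Caledon: deviation gain 22−12 = 10, per-period punishment loss 12−11 = 1. IC gives δ ≥ 10/11.
For Arcadia: gain 3, loss 4 per period, so δ ≥ 3/7.
The tighter constraint is Caledon's, so cooperation needs δ ≥ 10/11.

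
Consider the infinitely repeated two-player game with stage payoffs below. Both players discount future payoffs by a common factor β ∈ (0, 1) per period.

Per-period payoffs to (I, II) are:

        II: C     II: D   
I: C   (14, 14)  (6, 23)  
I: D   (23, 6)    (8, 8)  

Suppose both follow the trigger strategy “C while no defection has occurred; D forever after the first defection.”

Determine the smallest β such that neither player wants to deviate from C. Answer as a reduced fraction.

14/(1−β) ≥ 23 + 8β/(1−β)
14 ≥ 23 − 15β
β ≥ 9/15 = 3/5.

3/5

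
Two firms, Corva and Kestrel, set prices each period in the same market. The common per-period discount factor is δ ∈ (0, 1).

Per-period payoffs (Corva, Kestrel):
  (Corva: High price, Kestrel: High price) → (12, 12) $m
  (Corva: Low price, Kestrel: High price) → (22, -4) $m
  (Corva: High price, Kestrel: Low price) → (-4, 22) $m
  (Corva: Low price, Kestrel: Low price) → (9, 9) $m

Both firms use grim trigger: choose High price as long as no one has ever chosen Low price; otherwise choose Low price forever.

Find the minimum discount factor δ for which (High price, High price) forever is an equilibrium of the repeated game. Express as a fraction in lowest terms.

10/13

12/(1−δ) ≥ 22 + 9δ/(1−δ)
12 ≥ 22 − 13δ
δ ≥ 10/13.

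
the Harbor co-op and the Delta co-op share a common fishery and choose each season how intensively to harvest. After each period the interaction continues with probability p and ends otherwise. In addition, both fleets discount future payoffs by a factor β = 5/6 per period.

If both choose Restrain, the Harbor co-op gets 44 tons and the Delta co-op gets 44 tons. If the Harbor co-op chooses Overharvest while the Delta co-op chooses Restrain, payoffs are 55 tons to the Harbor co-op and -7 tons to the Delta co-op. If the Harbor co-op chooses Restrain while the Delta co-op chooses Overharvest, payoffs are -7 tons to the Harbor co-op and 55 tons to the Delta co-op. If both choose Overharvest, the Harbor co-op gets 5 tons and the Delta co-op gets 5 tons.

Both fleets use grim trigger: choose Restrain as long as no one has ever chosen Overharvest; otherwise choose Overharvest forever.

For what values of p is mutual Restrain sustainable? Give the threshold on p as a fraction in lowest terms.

Expected continuation weight on next period's payoff is β·p = 5/6·p, which plays the role of the discount factor.
Cooperation requires 5/6·p ≥ (55−44)/(55−5) = 11/50, hence p ≥ 33/125.

33/125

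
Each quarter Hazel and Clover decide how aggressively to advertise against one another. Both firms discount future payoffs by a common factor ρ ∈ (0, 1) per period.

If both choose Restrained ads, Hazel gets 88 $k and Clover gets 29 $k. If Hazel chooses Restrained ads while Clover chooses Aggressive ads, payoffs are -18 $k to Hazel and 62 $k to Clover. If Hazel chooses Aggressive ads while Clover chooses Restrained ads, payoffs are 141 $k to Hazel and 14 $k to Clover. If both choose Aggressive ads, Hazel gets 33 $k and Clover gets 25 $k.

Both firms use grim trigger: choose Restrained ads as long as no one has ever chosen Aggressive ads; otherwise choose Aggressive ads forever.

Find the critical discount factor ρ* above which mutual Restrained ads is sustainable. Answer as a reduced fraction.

33/37

Hazel's threshold: (141−88)/(141−33) = 53/108.
Clover's threshold: (62−29)/(62−25) = 33/37.
53/108 < 33/37, so Clover binds and ρ* = 33/37.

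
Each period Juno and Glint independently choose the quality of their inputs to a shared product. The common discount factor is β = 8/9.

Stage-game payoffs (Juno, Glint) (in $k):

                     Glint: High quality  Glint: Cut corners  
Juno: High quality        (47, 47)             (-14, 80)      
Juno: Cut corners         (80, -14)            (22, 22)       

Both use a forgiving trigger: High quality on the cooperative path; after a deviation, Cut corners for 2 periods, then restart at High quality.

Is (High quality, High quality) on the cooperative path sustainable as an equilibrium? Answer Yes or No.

Yes

Comparing payoff streams over the 3 periods until play realigns: cooperate → 47(1+β+…+β^2); deviate → 80 + 22(β+…+β^2).
Cooperation is sustained iff (47−22)(β+…+β^2) ≥ 80−47.
β+…+β^2 = 8/9·(1−(8/9)^2)/(1−8/9) = 1.6790, and (80−47)/(47−22) = 1.3200.
1.6790 ≥ 1.3200, so cooperation is sustainable.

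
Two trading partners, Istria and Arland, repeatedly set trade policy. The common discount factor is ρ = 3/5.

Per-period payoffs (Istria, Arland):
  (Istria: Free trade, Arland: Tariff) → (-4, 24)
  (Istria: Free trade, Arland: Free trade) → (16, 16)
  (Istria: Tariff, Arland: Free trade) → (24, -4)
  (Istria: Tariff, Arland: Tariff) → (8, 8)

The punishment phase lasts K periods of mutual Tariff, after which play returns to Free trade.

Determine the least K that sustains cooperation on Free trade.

IC: ρ(1−ρ^K)/(1−ρ) ≥ (24−16)/(16−8) = 1.
With ρ = 3/5: need 1 − ρ^K ≥ 1·(1−3/5)/(3/5), i.e. ρ^K ≤ 0.3333.
Since (3/5)^2 = 0.3600 and (3/5)^3 = 0.2160, the smallest such K is 3.

3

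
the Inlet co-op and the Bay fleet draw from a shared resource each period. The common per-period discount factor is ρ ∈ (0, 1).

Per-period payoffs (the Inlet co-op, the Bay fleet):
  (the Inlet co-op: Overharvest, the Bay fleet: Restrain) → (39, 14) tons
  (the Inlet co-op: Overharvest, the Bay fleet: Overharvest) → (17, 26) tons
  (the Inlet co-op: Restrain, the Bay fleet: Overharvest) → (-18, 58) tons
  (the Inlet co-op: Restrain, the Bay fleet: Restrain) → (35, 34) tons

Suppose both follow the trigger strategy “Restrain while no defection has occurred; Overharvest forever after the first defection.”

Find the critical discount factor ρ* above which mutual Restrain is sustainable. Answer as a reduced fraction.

3/4

For the Inlet co-op: deviation gain 39−35 = 4, per-period punishment loss 35−17 = 18. IC gives ρ ≥ 4/22 = 2/11.
For the Bay fleet: gain 24, loss 8 per period, so ρ ≥ 24/32 = 3/4.
The tighter constraint is the Bay fleet's, so cooperation needs ρ ≥ 3/4.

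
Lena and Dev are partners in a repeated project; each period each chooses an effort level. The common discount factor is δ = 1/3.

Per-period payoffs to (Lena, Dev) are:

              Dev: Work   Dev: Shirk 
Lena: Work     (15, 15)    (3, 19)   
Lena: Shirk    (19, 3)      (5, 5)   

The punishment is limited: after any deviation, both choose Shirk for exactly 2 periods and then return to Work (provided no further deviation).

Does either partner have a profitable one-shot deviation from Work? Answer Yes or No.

IC: δ+…+δ^2 ≥ (19−15)/(15−5) = 2/5.
At δ = 1/3: partial sum = 0.4444 ≥ 0.4000. Cooperation sustainable.

No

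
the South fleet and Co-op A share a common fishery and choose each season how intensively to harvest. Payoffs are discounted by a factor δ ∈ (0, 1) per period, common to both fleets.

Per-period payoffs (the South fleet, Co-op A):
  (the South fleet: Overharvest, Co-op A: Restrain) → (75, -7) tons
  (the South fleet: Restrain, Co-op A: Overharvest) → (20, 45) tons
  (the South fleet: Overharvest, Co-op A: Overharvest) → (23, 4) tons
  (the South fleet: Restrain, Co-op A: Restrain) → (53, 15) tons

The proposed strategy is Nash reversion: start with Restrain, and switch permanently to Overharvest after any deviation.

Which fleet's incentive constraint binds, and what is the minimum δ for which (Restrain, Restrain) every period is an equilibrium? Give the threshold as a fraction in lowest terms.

Co-op A; δ ≥ 30/41

For the South fleet: deviation gain 75−53 = 22, per-period punishment loss 53−23 = 30. IC gives δ ≥ 22/52 = 11/26.
For Co-op A: gain 30, loss 11 per period, so δ ≥ 30/41.
The tighter constraint is Co-op A's, so cooperation needs δ ≥ 30/41.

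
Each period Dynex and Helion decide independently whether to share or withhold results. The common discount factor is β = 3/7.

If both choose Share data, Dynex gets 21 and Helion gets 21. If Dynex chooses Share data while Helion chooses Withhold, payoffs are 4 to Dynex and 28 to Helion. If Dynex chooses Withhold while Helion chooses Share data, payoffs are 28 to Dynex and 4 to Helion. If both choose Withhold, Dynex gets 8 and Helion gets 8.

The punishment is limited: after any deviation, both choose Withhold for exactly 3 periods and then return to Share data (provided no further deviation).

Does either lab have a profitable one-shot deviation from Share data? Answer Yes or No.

IC: β+…+β^3 ≥ (28−21)/(21−8) = 7/13.
At β = 3/7: partial sum = 0.6910 ≥ 0.5385. Cooperation sustainable.

No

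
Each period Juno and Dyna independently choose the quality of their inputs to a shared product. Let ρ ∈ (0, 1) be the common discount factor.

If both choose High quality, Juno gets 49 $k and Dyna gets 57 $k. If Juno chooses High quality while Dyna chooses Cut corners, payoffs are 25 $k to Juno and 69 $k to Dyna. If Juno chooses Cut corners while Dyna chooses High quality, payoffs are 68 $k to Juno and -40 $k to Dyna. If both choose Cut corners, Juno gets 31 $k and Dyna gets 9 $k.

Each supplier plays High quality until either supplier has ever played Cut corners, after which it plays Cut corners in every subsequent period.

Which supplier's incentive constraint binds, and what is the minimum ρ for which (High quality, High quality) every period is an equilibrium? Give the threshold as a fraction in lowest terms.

Juno: cooperation gives 49 each period; deviation gives 68 once then 31 forever.
  49/(1−ρ) ≥ 68 + 31ρ/(1−ρ) ⇒ ρ ≥ 19/37.
Dyna: cooperation gives 57 each period; deviation gives 69 once then 9 forever.
  ρ ≥ 12/60 = 1/5.
Both must hold, so the binding constraint is Juno's: ρ ≥ 19/37.

Juno; ρ ≥ 19/37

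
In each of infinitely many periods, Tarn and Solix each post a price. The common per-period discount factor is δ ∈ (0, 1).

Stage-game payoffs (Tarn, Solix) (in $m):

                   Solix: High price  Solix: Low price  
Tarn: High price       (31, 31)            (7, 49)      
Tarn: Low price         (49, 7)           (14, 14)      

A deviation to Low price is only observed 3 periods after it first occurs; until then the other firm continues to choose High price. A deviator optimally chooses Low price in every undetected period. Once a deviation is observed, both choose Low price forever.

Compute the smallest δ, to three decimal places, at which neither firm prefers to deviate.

A deviator earns 49 for 3 periods, then 14 forever; cooperating earns 31 forever. Multiplying the IC by (1−δ):
31 ≥ 49(1−δ^3) + 14δ^3, so 35·δ^3 ≥ 18 and δ^3 ≥ 18/35.
δ ≥ (18/35)^(1/3) ≈ 0.801.

0.801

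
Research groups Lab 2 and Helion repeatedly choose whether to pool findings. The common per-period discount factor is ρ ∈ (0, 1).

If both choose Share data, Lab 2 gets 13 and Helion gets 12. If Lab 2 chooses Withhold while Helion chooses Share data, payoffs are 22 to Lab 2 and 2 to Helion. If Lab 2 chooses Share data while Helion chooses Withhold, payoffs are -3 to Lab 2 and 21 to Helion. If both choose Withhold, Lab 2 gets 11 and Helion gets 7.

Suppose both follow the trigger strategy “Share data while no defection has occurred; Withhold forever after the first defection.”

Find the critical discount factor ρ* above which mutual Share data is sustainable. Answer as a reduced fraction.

9/11

For Lab 2: deviation gain 22−13 = 9, per-period punishment loss 13−11 = 2. IC gives ρ ≥ 9/11.
For Helion: gain 9, loss 5 per period, so ρ ≥ 9/14.
The tighter constraint is Lab 2's, so cooperation needs ρ ≥ 9/11.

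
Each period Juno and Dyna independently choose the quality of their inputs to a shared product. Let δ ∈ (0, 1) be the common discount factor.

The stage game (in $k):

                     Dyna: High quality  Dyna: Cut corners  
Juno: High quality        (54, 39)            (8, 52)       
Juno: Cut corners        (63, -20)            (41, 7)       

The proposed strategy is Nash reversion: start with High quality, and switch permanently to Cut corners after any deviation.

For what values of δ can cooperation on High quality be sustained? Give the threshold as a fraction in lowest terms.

9/22

For Juno: deviation gain 63−54 = 9, per-period punishment loss 54−41 = 13. IC gives δ ≥ 9/22.
For Dyna: gain 13, loss 32 per period, so δ ≥ 13/45.
The tighter constraint is Juno's, so cooperation needs δ ≥ 9/22.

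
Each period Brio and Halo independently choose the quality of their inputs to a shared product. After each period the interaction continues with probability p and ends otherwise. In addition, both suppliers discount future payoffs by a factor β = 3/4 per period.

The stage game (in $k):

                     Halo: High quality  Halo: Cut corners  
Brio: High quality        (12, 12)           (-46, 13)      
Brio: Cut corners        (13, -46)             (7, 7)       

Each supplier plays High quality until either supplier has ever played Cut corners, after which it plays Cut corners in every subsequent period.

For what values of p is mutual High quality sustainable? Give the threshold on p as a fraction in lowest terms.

Expected continuation weight on next period's payoff is β·p = 3/4·p, which plays the role of the discount factor.
Cooperation requires 3/4·p ≥ (13−12)/(13−7) = 1/6, hence p ≥ 2/9.

2/9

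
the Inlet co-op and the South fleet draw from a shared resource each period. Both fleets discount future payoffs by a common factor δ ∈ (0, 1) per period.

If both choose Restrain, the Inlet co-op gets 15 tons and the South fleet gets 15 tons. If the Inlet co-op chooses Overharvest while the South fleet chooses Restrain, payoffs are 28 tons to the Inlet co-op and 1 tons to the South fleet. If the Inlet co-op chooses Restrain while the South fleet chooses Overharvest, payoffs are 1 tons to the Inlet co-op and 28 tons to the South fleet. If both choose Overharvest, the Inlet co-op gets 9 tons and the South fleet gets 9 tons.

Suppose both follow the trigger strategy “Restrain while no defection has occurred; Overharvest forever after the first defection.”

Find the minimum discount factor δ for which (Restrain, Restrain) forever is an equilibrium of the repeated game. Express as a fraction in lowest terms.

Cooperation forever yields 15 each period: 15/(1−δ).
Deviating yields 28 once, then 9 forever: 28 + 9δ/(1−δ).
No profitable deviation requires 15/(1−δ) ≥ 28 + 9δ/(1−δ).
Multiplying by (1−δ): 15 ≥ 28(1−δ) + 9δ = 28 − 19δ.
So 19δ ≥ 13, i.e. δ ≥ 13/19.

13/19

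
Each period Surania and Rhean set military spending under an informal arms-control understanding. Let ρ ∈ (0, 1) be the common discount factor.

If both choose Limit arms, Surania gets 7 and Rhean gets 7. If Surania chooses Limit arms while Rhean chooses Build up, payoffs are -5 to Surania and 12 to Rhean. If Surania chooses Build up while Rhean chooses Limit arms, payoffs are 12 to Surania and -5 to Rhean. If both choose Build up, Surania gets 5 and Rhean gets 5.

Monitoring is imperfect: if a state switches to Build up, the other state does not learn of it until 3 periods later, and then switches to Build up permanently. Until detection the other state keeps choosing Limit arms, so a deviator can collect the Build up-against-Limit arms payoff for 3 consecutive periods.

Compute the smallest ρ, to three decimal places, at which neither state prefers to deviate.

The best deviation is to choose Build up for all 3 undetected periods, earning 12 each, then 5 forever once detected.
Deviation value: 12(1−ρ^3)/(1−ρ) + 5ρ^3/(1−ρ); cooperation value: 7/(1−ρ).
IC: 7 ≥ 12(1−ρ^3) + 5ρ^3 = 12 − 7ρ^3.
So ρ^3 ≥ 5/7, giving ρ ≥ (5/7)^(1/3) ≈ 0.894.

0.894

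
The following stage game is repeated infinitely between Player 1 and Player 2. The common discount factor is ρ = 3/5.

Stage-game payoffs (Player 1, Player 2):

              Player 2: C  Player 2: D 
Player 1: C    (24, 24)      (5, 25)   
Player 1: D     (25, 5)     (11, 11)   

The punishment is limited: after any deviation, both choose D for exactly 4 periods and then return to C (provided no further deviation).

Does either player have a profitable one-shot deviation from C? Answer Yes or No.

No

IC: ρ+…+ρ^4 ≥ (25−24)/(24−11) = 1/13.
At ρ = 3/5: partial sum = 1.3056 ≥ 0.0769. Cooperation sustainable.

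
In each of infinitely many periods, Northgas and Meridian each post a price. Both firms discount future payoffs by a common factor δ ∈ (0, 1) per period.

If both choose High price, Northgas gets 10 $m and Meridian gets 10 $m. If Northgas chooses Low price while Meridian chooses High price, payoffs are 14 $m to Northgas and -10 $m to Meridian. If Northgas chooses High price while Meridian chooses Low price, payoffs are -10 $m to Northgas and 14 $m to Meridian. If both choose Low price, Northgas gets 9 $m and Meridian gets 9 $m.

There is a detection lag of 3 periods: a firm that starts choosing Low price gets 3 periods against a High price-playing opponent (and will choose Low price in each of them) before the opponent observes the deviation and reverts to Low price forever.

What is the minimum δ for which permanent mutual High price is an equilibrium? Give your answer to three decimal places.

The best deviation is to choose Low price for all 3 undetected periods, earning 14 each, then 9 forever once detected.
Deviation value: 14(1−δ^3)/(1−δ) + 9δ^3/(1−δ); cooperation value: 10/(1−δ).
IC: 10 ≥ 14(1−δ^3) + 9δ^3 = 14 − 5δ^3.
So δ^3 ≥ 4/5, giving δ ≥ (4/5)^(1/3) ≈ 0.928.

0.928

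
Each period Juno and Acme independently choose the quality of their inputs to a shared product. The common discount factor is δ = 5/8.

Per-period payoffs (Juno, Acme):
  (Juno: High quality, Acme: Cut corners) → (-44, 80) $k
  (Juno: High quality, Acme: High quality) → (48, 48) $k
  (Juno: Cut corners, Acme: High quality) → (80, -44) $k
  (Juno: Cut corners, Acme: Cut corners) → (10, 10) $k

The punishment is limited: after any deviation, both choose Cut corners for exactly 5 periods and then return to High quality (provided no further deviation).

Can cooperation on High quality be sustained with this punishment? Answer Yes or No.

Yes

IC: δ+…+δ^5 ≥ (80−48)/(48−10) = 16/19.
At δ = 5/8: partial sum = 1.5077 ≥ 0.8421. Cooperation sustainable.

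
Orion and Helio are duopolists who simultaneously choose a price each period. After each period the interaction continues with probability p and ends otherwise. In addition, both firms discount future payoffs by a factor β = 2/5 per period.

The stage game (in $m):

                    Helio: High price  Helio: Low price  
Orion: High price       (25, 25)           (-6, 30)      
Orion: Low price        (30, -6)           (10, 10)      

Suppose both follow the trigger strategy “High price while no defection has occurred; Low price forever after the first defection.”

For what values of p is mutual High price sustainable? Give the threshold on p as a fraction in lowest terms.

5/8

With continuation probability p and discount β, the effective per-period discount factor is βp.
Grim-trigger IC: βp ≥ (30−25)/(30−10) = 1/4.
So p ≥ (1/4)/(2/5) = 5/8.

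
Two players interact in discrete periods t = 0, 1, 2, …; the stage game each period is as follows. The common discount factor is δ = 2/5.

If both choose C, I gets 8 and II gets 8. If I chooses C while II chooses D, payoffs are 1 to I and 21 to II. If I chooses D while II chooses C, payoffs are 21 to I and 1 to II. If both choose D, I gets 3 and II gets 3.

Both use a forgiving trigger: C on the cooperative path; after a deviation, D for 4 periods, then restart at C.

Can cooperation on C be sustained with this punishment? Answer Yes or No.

A one-shot deviation gives 21 now, then 3 for 4 periods, then back to 8.
Gain from deviating: (21−8) today; loss: (8−3) in each of the next 4 periods.
No-deviation condition: (8−3)(δ+…+δ^4) ≥ 21−8, i.e. δ+…+δ^4 ≥ 13/5.
At δ = 2/5: δ+…+δ^4 = 0.6496 < 2.6000.
So cooperation is not sustainable.

No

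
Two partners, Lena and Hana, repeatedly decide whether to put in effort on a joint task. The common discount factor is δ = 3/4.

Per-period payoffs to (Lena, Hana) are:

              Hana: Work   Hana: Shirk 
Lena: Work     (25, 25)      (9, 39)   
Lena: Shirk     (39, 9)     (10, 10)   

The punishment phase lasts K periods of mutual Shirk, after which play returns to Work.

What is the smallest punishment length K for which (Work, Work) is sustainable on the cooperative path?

2

Need Σ_{k=1}^{K} δ^k ≥ (39−25)/(25−10) = 0.9333 at δ = 3/4.
At K = 1 the sum is 0.7500 < 0.9333; at K = 2 it is 1.3125 ≥ 0.9333.
So the minimum punishment length is K = 2.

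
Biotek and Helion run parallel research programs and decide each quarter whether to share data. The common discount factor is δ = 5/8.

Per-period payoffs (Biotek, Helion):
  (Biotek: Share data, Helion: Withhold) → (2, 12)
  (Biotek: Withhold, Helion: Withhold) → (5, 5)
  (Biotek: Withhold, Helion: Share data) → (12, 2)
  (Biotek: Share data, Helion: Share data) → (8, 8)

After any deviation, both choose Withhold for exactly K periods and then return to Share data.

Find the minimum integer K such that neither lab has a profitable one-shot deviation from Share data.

4

IC: δ(1−δ^K)/(1−δ) ≥ (12−8)/(8−5) = 4/3.
With δ = 5/8: need 1 − δ^K ≥ 4/3·(1−5/8)/(5/8), i.e. δ^K ≤ 0.2000.
Since (5/8)^3 = 0.2441 and (5/8)^4 = 0.1526, the smallest such K is 4.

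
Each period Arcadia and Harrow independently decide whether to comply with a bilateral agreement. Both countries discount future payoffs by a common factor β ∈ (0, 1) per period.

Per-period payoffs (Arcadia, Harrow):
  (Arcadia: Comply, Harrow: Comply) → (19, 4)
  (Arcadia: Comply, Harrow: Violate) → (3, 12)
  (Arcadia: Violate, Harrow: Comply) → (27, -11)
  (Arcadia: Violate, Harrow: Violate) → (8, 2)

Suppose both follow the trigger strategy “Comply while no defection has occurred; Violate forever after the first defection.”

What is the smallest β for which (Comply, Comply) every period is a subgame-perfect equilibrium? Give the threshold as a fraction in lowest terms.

Arcadia: cooperation gives 19 each period; deviation gives 27 once then 8 forever.
  19/(1−β) ≥ 27 + 8β/(1−β) ⇒ β ≥ 8/19.
Harrow: cooperation gives 4 each period; deviation gives 12 once then 2 forever.
  β ≥ 8/10 = 4/5.
Both must hold, so the binding constraint is Harrow's: β ≥ 4/5.

4/5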